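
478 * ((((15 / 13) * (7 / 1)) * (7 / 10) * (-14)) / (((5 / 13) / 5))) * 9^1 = -4426758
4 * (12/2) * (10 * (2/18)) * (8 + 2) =800/3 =266.67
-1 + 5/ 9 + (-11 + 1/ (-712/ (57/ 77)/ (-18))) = -2818819/ 246708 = -11.43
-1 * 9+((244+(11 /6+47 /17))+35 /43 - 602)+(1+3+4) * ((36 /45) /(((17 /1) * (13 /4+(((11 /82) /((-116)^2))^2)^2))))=-361.47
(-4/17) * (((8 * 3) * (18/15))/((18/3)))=-96/85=-1.13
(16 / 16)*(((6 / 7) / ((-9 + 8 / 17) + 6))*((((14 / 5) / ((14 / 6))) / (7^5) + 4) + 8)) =-102859452 / 25294535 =-4.07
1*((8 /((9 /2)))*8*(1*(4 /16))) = 32 /9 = 3.56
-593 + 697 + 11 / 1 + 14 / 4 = 237 / 2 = 118.50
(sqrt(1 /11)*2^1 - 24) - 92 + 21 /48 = -1849 /16 + 2*sqrt(11) /11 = -114.96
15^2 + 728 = 953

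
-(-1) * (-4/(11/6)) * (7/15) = -56/55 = -1.02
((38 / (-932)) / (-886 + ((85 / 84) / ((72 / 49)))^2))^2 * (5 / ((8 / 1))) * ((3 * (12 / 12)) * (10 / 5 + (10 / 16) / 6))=198419151882240 / 23722977767461573616929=0.00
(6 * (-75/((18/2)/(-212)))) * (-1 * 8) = -84800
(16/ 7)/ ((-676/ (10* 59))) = -2360/ 1183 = -1.99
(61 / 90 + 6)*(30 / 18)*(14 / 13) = 11.99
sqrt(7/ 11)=sqrt(77)/ 11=0.80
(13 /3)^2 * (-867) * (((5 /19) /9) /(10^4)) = -48841 /1026000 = -0.05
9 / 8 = 1.12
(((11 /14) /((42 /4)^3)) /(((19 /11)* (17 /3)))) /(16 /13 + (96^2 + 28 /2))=3146 /418803359121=0.00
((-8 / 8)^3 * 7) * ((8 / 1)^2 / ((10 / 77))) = -17248 / 5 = -3449.60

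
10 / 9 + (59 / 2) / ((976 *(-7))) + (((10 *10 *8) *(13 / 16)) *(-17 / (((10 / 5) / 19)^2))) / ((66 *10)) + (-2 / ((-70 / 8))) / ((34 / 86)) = -173545344473 / 114982560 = -1509.32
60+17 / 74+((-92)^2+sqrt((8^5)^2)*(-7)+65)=-16338221 / 74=-220786.77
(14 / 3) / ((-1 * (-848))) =0.01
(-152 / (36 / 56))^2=4528384 / 81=55905.98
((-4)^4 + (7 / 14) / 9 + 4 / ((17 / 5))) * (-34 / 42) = -78713 / 378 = -208.24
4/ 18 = 2/ 9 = 0.22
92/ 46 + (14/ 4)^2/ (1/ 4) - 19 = 32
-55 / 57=-0.96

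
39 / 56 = 0.70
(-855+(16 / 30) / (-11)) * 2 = -282166 / 165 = -1710.10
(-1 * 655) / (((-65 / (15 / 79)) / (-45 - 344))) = -764385 / 1027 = -744.29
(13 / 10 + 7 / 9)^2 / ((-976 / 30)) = -34969 / 263520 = -0.13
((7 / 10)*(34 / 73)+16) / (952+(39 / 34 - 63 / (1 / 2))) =202606 / 10264895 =0.02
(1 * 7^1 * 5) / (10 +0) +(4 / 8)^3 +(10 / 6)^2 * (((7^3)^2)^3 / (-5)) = -65136543916417699 / 72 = -904674221061356.93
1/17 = 0.06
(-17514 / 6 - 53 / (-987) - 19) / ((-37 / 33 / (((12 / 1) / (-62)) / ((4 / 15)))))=-1435377735 / 754726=-1901.85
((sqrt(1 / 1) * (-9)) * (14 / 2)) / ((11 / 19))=-1197 / 11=-108.82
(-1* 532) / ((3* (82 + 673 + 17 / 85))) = -665 / 2832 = -0.23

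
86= 86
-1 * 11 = -11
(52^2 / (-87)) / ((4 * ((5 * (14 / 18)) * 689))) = -156 / 53795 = -0.00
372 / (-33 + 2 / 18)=-837 / 74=-11.31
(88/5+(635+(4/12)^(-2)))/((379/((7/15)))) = 23156/28425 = 0.81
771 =771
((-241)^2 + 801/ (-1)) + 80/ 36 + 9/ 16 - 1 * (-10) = 8250161/ 144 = 57292.78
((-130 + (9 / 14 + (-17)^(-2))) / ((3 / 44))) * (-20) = 76760200 / 2023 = 37943.75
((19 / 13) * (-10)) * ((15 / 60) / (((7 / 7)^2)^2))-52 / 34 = -2291 / 442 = -5.18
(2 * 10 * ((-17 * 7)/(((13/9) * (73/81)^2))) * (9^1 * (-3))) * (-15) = -56917331100/69277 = -821590.59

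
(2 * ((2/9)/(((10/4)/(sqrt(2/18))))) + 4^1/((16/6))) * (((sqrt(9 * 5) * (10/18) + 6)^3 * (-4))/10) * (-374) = 214663.00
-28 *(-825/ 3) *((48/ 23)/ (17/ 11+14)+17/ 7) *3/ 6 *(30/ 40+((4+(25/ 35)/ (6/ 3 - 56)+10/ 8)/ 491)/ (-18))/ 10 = 6477021707915/ 8759483208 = 739.43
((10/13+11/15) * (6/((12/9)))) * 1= 879/130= 6.76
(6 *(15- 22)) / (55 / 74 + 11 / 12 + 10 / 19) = -19.21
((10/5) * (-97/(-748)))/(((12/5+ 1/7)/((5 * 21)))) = 356475/33286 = 10.71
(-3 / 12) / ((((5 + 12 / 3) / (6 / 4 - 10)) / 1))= 17 / 72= 0.24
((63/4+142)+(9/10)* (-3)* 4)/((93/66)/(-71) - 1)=-2295359/15930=-144.09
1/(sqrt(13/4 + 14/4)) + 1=2*sqrt(3)/9 + 1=1.38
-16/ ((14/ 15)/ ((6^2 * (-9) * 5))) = 27771.43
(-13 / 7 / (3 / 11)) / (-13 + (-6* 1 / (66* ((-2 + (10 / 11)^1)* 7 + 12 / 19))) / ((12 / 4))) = 209352 / 399539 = 0.52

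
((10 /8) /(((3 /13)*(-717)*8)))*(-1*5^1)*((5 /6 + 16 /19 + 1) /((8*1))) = 99125 /62774784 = 0.00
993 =993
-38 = -38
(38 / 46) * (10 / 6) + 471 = 32594 / 69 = 472.38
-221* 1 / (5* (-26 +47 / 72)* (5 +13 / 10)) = 3536 / 12775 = 0.28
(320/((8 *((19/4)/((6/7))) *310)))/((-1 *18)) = -16/12369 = -0.00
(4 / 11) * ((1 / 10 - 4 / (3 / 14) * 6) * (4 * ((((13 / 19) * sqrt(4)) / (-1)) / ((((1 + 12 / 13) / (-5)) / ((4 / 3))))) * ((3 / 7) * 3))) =-36309312 / 36575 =-992.74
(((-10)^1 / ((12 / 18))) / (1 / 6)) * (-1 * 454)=40860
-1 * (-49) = 49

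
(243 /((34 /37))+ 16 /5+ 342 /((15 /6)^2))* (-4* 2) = -1096028 /425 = -2578.89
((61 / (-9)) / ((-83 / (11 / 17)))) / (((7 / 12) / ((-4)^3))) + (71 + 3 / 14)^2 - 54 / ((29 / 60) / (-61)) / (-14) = 110169539021 / 24060372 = 4578.88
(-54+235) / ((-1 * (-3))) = 60.33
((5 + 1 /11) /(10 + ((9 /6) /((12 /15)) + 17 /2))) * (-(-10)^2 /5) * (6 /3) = -17920 /1793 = -9.99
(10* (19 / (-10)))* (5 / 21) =-95 / 21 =-4.52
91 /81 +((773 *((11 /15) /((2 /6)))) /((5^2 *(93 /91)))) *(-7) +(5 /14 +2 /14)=-291467069 /627750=-464.30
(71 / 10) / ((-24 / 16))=-71 / 15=-4.73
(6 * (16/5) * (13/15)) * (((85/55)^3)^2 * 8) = 80329829632/44289025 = 1813.76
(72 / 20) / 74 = 9 / 185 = 0.05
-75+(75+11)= 11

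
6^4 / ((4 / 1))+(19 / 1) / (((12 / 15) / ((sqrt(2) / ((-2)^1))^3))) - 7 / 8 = 2585 / 8 - 95 * sqrt(2) / 16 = 314.73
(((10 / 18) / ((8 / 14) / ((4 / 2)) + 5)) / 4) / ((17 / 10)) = 175 / 11322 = 0.02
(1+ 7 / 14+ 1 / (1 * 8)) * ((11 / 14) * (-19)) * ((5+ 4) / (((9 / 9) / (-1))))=24453 / 112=218.33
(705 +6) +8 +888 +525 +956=3088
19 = 19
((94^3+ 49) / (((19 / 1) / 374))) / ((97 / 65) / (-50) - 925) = -1009634411500 / 57120593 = -17675.49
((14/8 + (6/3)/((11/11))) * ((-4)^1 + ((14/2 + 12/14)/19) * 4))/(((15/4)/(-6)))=1872/133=14.08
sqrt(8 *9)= 6 *sqrt(2)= 8.49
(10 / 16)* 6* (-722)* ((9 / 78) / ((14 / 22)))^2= -5896935 / 66248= -89.01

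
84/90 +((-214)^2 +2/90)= 2060863/45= 45796.96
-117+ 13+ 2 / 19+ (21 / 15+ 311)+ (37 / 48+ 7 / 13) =12437807 / 59280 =209.81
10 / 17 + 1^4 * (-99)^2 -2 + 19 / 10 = 1666253 / 170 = 9801.49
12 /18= 2 /3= 0.67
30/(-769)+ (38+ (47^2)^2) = 3752503881/769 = 4879718.96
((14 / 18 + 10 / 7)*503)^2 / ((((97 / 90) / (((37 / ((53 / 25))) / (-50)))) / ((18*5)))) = -9043515744650 / 251909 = -35899931.10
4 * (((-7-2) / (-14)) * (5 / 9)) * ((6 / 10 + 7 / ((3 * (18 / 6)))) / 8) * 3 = 31 / 42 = 0.74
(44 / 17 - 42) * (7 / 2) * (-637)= 1493765 / 17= 87868.53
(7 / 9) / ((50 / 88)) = 308 / 225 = 1.37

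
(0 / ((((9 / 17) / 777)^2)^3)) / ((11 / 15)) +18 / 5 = 18 / 5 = 3.60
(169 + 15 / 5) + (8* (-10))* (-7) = 732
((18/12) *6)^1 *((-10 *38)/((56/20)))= -8550/7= -1221.43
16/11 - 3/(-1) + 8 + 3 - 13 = 27/11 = 2.45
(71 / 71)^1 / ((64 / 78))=39 / 32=1.22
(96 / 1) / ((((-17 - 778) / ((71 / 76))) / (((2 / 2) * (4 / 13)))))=-2272 / 65455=-0.03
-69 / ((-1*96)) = 23 / 32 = 0.72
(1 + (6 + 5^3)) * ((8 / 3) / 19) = 352 / 19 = 18.53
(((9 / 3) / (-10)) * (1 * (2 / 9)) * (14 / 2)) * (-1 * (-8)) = -56 / 15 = -3.73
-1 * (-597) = 597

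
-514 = -514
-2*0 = 0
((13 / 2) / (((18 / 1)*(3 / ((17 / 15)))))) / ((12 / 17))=3757 / 19440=0.19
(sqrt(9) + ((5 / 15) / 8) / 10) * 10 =721 / 24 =30.04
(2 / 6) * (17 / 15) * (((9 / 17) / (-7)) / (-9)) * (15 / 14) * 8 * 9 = 0.24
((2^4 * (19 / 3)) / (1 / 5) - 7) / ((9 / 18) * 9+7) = 2998 / 69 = 43.45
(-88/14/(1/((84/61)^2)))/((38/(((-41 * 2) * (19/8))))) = 61.09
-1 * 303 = -303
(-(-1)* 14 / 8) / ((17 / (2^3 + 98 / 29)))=1155 / 986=1.17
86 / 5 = 17.20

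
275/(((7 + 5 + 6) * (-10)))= -55/36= -1.53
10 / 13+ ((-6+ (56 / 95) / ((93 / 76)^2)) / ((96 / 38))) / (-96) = 1026306881 / 1295274240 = 0.79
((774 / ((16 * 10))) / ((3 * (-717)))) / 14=-43 / 267680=-0.00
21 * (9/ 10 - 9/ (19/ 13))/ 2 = -55.21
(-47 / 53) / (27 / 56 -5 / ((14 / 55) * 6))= 1128 / 3551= 0.32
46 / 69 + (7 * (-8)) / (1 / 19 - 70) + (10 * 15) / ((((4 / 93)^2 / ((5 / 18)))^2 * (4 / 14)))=11837123.66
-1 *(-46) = 46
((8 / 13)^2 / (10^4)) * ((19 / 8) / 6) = 19 / 1267500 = 0.00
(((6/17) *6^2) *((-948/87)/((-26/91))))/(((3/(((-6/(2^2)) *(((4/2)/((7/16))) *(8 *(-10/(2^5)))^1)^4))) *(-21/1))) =232980480000/1183693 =196825.09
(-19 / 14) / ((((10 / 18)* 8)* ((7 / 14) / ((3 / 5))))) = -513 / 1400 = -0.37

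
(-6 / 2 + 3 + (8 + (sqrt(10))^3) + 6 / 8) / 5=7 / 4 + 2 * sqrt(10)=8.07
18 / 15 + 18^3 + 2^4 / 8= 29176 / 5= 5835.20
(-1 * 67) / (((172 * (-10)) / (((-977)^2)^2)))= 61045415993347 / 1720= 35491520926.36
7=7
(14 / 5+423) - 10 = 2079 / 5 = 415.80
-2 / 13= -0.15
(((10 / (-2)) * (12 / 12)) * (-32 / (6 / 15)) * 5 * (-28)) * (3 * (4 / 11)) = -672000 / 11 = -61090.91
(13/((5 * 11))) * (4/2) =0.47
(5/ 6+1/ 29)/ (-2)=-151/ 348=-0.43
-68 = -68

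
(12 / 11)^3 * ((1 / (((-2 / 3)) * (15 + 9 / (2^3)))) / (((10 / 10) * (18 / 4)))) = -1536 / 57233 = -0.03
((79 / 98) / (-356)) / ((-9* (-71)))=-79 / 22293432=-0.00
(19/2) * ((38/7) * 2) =722/7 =103.14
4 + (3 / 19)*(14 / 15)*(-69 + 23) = -264 / 95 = -2.78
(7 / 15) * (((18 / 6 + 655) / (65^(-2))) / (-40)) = -389207 / 12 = -32433.92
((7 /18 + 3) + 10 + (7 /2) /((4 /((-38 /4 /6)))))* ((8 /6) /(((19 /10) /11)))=190135 /2052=92.66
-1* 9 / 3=-3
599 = 599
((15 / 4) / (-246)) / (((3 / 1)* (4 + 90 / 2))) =-5 / 48216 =-0.00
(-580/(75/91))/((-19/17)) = 179452/285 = 629.66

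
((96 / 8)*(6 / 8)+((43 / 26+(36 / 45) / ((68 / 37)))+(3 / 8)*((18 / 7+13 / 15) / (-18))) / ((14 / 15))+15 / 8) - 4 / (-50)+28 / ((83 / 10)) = 35571434669 / 2157136800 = 16.49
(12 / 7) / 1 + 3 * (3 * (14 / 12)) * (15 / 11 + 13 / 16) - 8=40813 / 2464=16.56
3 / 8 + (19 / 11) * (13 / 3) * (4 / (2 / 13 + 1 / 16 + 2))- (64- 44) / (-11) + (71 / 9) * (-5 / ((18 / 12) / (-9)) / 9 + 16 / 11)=58570543 / 1095336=53.47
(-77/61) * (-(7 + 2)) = 693/61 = 11.36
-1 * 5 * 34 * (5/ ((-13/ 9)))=7650/ 13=588.46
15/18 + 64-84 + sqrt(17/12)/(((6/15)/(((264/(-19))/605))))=-115/6-2 *sqrt(51)/209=-19.24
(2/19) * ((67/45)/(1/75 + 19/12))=2680/27303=0.10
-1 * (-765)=765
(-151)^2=22801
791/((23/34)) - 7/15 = 403249/345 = 1168.84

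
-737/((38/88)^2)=-1426832/361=-3952.44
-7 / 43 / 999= -0.00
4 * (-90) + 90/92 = -16515/46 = -359.02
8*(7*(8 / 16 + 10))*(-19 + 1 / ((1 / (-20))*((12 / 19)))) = -29792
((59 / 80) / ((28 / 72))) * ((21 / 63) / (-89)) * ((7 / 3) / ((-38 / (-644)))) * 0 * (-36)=0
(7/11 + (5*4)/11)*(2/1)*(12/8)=81/11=7.36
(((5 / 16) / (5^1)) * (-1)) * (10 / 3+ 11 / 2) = -53 / 96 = -0.55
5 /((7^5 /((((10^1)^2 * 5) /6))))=1250 /50421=0.02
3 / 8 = 0.38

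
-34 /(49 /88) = -2992 /49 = -61.06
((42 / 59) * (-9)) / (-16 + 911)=-378 / 52805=-0.01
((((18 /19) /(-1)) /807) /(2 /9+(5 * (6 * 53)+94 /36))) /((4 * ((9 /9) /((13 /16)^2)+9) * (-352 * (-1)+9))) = -1521 /31334451483019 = -0.00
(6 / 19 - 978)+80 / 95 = -18560 / 19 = -976.84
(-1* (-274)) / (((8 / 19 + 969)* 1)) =5206 / 18419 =0.28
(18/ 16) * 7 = 63/ 8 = 7.88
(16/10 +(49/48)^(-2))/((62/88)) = 1352032/372155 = 3.63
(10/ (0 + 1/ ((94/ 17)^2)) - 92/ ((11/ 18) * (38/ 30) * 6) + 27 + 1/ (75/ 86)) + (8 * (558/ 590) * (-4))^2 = 19396362321643/ 15769191075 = 1230.02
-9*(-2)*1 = 18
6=6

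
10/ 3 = 3.33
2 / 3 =0.67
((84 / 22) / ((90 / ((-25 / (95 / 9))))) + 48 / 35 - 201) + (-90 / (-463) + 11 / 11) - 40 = -807879939 / 3386845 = -238.53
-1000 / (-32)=125 / 4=31.25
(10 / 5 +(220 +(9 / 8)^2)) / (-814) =-1299 / 4736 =-0.27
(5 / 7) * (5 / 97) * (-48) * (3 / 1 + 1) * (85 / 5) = -81600 / 679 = -120.18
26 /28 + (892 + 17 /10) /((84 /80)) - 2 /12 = 17890 /21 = 851.90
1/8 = 0.12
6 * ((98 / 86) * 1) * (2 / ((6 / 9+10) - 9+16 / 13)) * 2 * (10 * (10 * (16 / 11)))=73382400 / 53449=1372.94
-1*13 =-13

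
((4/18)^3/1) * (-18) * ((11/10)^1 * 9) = -88/45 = -1.96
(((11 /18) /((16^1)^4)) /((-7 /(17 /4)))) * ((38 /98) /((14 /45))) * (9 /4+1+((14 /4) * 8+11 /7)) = -16326035 /70493667328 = -0.00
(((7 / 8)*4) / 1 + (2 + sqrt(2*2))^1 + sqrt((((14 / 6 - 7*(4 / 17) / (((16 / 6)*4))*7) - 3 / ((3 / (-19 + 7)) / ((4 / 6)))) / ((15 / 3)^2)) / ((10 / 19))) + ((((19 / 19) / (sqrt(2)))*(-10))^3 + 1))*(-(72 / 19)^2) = -44064 / 361 - 432*sqrt(731595) / 30685 + 1296000*sqrt(2) / 361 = 4942.96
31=31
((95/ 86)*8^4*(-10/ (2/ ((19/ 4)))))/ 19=-243200/ 43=-5655.81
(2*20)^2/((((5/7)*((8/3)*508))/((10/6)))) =350/127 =2.76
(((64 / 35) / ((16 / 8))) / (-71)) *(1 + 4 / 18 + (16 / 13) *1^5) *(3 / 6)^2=-0.01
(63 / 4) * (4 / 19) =63 / 19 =3.32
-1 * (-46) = 46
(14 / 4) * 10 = 35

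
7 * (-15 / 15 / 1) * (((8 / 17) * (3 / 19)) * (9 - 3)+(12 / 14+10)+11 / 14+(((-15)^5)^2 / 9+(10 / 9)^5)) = -17108549332371519835 / 38145654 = -448505859471.48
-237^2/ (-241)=56169/ 241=233.07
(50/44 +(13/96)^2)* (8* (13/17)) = 1521767/215424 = 7.06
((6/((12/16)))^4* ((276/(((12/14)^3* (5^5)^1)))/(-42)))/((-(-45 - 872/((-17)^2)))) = -333519872/1170871875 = -0.28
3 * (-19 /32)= -57 /32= -1.78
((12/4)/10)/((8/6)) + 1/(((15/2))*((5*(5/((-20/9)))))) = 1151/5400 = 0.21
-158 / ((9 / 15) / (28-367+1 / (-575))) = 30798308 / 345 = 89270.46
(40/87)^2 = 1600/7569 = 0.21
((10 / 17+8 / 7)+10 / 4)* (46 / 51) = 23161 / 6069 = 3.82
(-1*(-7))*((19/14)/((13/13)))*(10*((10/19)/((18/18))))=50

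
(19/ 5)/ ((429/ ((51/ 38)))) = 17/ 1430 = 0.01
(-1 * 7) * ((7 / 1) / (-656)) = 49 / 656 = 0.07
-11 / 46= -0.24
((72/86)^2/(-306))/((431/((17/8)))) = -9/796919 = -0.00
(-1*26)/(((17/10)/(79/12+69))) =-58955/51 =-1155.98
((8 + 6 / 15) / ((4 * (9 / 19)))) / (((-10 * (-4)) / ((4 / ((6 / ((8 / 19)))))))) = 7 / 225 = 0.03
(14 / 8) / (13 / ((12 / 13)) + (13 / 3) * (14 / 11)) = 231 / 2587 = 0.09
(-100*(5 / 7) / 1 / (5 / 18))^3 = -5832000000 / 343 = -17002915.45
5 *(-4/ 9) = -20/ 9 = -2.22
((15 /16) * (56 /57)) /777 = 5 /4218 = 0.00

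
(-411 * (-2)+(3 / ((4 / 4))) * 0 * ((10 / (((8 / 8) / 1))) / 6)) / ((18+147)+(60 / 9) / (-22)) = 27126 / 5435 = 4.99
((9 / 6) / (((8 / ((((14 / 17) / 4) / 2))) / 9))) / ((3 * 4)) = 63 / 4352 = 0.01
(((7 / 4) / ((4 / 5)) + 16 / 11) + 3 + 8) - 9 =5.64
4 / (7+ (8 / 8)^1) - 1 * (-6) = 13 / 2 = 6.50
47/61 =0.77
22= 22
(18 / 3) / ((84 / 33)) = 33 / 14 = 2.36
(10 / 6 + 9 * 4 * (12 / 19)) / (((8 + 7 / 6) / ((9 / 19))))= 25038 / 19855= 1.26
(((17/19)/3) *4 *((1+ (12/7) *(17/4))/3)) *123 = 161704/399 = 405.27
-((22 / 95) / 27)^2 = -484 / 6579225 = -0.00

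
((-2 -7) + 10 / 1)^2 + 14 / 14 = 2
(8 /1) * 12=96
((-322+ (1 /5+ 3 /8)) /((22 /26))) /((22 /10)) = -167141 /968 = -172.67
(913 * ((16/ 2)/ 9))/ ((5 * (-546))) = -3652/ 12285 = -0.30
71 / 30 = 2.37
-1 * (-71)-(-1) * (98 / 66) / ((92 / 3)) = 71901 / 1012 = 71.05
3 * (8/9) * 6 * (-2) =-32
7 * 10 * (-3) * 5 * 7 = -7350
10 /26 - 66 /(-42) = 178 /91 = 1.96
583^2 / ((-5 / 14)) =-4758446 / 5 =-951689.20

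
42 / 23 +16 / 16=65 / 23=2.83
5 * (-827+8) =-4095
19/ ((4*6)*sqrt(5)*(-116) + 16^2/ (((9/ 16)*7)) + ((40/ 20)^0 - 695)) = 1248219/ 4006356538 - 2762424*sqrt(5)/ 2003178269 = -0.00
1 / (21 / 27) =9 / 7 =1.29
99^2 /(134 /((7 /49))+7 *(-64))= 20.00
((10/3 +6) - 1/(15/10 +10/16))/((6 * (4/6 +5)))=0.26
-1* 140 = -140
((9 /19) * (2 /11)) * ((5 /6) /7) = 15 /1463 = 0.01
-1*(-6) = 6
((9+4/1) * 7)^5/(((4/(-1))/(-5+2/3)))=81124178863/12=6760348238.58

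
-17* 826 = -14042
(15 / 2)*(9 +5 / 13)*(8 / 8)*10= 9150 / 13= 703.85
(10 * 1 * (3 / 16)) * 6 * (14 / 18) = 35 / 4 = 8.75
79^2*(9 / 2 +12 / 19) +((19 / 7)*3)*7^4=1959933 / 38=51577.18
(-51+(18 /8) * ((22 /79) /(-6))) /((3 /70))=-1192.44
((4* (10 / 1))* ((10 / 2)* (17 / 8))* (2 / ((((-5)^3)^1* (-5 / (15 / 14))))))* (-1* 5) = -51 / 7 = -7.29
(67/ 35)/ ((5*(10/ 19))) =1273/ 1750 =0.73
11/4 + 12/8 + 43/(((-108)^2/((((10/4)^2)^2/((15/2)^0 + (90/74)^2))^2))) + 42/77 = 2160682947494441/378358798270464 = 5.71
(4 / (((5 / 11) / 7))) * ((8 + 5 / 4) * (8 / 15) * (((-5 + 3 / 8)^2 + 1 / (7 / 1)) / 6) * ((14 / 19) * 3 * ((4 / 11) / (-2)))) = -2498573 / 5700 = -438.35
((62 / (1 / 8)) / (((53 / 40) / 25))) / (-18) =-248000 / 477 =-519.92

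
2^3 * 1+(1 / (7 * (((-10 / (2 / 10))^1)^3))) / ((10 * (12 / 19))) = 839999981 / 105000000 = 8.00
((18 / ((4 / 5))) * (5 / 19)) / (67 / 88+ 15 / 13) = 128700 / 41629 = 3.09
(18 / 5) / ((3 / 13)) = 78 / 5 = 15.60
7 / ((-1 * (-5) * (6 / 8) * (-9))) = -28 / 135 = -0.21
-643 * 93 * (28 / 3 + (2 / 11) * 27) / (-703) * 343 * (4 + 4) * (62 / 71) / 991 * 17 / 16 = 1693461236110 / 544101613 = 3112.40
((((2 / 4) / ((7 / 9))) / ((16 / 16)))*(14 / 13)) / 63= 1 / 91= 0.01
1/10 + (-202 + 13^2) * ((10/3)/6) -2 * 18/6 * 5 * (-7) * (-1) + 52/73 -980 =-2644471/2190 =-1207.52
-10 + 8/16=-19/2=-9.50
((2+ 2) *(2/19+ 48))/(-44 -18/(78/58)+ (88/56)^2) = -2328872/664639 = -3.50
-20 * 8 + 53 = -107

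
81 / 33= 27 / 11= 2.45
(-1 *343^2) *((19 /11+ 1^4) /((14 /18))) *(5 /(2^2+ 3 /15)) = -5402250 /11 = -491113.64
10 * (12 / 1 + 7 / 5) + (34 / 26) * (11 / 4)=7155 / 52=137.60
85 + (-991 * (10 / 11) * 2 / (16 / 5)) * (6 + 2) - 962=-59197 / 11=-5381.55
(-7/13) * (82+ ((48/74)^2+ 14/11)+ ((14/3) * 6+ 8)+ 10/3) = -38905874/587301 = -66.25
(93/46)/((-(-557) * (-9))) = -31/76866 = -0.00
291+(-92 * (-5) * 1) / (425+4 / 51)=6332049 / 21679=292.08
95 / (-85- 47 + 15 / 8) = -760 / 1041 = -0.73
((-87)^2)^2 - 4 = 57289757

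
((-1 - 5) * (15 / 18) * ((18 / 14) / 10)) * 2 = -9 / 7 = -1.29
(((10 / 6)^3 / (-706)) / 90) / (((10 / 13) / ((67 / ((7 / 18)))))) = -0.02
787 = 787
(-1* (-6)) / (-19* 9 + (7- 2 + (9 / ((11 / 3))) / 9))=-0.04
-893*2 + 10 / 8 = -7139 / 4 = -1784.75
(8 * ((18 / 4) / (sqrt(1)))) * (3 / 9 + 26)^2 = 24964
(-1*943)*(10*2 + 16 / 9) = -184828 / 9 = -20536.44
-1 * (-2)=2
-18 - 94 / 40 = -407 / 20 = -20.35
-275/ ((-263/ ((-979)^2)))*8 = 2108570200/ 263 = 8017377.19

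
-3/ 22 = -0.14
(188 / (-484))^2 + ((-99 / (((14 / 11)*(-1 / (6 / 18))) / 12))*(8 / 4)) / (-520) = -13933859 / 13323310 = -1.05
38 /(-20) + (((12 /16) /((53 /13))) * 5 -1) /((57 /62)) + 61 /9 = 217084 /45315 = 4.79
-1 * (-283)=283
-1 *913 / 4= -913 / 4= -228.25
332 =332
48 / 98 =24 / 49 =0.49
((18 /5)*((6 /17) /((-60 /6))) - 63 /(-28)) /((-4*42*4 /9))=-10827 /380800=-0.03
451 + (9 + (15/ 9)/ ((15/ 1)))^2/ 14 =259079/ 567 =456.93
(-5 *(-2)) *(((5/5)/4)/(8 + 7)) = 1/6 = 0.17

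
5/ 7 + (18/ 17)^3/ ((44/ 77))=2.79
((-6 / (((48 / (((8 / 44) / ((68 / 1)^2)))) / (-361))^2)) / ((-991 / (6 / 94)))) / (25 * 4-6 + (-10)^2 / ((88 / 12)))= 130321 / 415051061688795136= 0.00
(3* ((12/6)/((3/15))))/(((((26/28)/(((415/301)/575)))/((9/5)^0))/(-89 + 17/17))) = -87648/12857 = -6.82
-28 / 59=-0.47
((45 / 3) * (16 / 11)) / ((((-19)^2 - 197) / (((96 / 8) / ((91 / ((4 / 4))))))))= 720 / 41041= 0.02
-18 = -18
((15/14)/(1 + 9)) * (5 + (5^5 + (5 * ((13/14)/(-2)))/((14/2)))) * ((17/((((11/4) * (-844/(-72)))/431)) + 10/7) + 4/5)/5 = 311922832401/20264440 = 15392.62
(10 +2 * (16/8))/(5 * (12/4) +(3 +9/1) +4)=14/31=0.45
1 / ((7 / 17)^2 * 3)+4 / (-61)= 17041 / 8967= 1.90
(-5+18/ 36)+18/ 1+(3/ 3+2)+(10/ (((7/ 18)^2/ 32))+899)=297079/ 98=3031.42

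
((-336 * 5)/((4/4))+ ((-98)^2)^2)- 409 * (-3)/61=5626344523/61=92235156.11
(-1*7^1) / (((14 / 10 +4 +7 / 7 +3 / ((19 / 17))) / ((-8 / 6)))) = 2660 / 2589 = 1.03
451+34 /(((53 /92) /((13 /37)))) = 925075 /1961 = 471.74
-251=-251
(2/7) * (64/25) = 128/175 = 0.73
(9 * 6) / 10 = 27 / 5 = 5.40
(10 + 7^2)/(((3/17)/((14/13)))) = 360.05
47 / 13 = 3.62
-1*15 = -15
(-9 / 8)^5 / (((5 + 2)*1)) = -59049 / 229376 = -0.26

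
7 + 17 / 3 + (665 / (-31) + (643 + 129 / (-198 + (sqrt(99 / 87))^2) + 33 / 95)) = 10657883932 / 16813005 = 633.91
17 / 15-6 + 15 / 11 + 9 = 5.50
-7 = -7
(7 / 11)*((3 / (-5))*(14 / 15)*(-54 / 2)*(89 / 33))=78498 / 3025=25.95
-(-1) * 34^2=1156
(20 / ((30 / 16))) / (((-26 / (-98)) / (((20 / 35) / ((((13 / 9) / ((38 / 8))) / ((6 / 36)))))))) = 2128 / 169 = 12.59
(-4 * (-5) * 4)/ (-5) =-16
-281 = -281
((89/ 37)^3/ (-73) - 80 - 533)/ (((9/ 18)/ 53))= -240341862996/ 3697669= -64998.21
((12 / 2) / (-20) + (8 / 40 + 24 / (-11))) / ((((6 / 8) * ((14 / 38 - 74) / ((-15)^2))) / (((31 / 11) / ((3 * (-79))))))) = -1478390 / 13373041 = -0.11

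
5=5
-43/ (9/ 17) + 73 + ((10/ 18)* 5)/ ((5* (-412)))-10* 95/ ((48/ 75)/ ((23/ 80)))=-51613151/ 118656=-434.98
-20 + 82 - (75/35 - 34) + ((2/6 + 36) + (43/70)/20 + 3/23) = 12591967/96600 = 130.35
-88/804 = -22/201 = -0.11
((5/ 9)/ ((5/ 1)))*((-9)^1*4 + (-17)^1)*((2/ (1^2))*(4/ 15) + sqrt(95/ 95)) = -1219/ 135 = -9.03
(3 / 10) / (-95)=-3 / 950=-0.00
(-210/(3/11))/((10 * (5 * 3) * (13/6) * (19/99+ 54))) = -15246/348725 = -0.04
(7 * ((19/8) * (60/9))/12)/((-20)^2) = 133/5760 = 0.02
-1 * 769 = -769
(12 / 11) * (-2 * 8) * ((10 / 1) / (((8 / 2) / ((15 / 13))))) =-7200 / 143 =-50.35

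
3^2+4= 13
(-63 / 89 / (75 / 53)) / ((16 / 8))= -1113 / 4450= -0.25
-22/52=-11/26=-0.42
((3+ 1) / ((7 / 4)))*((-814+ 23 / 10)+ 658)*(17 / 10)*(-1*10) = 5972.34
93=93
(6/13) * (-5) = -30/13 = -2.31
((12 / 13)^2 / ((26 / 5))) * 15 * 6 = 14.75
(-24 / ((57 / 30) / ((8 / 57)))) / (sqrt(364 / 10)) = -320 * sqrt(910) / 32851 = -0.29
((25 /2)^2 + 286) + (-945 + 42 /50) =-501.91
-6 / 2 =-3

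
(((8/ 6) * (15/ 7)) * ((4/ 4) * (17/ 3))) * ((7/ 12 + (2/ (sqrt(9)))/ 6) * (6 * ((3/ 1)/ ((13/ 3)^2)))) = 12750/ 1183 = 10.78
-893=-893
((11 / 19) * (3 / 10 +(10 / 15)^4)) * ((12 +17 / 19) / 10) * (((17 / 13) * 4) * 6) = 568106 / 48735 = 11.66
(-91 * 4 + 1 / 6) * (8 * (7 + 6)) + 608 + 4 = -111680 / 3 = -37226.67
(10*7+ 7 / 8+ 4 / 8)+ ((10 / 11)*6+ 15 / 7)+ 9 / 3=50495 / 616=81.97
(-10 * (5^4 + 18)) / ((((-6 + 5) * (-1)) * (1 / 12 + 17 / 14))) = -540120 / 109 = -4955.23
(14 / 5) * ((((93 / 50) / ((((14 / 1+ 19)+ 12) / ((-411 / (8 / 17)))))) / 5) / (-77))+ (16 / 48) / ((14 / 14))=491597 / 825000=0.60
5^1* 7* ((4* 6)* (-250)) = -210000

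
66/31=2.13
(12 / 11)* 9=108 / 11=9.82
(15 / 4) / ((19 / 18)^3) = 21870 / 6859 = 3.19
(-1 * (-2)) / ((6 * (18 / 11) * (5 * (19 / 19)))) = 11 / 270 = 0.04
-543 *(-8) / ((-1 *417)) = -1448 / 139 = -10.42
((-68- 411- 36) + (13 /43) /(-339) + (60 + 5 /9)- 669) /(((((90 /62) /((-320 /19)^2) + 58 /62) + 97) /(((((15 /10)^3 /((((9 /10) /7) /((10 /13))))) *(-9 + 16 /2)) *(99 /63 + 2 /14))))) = 1559563292672000 /3927757475343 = 397.06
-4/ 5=-0.80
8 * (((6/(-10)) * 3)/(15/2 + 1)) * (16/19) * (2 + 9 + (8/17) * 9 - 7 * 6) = 209664/5491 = 38.18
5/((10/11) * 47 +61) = 55/1141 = 0.05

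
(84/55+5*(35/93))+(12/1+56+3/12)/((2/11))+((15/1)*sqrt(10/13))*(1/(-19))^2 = 15*sqrt(130)/4693+15499841/40920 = 378.82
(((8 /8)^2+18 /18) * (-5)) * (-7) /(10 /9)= 63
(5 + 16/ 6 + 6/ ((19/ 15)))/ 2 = 707/ 114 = 6.20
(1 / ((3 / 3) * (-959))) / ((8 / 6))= -3 / 3836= -0.00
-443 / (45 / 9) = -443 / 5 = -88.60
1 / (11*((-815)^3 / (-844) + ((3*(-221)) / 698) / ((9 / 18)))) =294556 / 2078211061333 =0.00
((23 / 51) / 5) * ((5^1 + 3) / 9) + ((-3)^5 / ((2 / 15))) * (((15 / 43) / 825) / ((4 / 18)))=-14709367 / 4342140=-3.39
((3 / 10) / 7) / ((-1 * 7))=-3 / 490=-0.01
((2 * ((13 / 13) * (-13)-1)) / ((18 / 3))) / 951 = -14 / 2853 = -0.00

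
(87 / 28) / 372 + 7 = 24333 / 3472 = 7.01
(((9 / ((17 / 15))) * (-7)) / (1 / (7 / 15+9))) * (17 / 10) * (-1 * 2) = 8946 / 5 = 1789.20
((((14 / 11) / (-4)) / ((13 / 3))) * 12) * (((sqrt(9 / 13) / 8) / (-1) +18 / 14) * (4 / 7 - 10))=9.82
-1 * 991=-991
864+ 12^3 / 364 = 79056 / 91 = 868.75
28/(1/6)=168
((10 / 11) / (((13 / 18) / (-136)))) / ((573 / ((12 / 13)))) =-97920 / 355069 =-0.28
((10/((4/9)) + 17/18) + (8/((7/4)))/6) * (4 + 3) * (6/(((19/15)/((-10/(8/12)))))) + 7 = -228617/19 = -12032.47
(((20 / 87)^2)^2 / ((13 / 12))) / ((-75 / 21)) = -179200 / 248255631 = -0.00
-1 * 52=-52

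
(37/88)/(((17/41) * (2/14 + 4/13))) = 3367/1496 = 2.25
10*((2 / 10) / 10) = 1 / 5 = 0.20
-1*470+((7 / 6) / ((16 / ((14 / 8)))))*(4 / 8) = -360911 / 768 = -469.94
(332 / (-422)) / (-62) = 83 / 6541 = 0.01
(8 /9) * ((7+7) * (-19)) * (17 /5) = -36176 /45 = -803.91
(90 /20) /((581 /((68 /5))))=306 /2905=0.11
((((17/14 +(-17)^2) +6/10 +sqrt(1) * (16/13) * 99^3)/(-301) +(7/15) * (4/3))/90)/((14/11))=-107596079723/3106139400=-34.64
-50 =-50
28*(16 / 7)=64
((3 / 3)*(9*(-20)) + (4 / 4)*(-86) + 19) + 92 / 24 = -243.17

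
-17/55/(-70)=17/3850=0.00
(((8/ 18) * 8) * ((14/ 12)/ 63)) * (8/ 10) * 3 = 64/ 405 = 0.16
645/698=0.92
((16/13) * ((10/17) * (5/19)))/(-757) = -800/3178643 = -0.00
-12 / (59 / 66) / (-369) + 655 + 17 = 1625656 / 2419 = 672.04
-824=-824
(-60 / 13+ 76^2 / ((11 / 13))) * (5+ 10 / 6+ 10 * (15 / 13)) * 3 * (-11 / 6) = -346296820 / 507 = -683031.20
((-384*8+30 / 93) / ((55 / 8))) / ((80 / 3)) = -142833 / 8525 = -16.75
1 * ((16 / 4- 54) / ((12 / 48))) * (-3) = 600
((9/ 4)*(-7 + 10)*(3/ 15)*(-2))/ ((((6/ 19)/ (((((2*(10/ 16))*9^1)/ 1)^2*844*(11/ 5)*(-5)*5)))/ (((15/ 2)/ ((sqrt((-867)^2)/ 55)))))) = 221018675625/ 9248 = 23899078.25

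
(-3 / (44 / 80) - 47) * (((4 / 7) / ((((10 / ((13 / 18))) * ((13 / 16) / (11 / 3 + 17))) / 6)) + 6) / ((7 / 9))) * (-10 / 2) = 2235298 / 539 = 4147.12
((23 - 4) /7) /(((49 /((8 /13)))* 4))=38 /4459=0.01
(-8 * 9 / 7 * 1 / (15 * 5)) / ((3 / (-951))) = 7608 / 175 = 43.47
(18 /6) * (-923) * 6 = -16614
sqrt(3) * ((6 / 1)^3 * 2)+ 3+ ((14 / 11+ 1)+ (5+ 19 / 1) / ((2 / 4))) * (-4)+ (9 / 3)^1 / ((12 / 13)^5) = -176650753 / 912384+ 432 * sqrt(3) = 554.63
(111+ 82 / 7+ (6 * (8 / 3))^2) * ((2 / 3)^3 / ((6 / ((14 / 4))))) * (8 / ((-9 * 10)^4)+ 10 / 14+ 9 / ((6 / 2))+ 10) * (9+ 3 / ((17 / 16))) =139841417683319 / 13175308125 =10613.90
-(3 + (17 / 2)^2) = -301 / 4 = -75.25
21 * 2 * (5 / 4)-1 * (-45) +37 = 269 / 2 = 134.50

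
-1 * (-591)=591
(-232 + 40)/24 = -8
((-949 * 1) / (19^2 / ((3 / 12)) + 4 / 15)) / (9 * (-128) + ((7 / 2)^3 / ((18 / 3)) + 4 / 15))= 71175 / 123981718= 0.00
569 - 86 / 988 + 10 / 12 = 422182 / 741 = 569.75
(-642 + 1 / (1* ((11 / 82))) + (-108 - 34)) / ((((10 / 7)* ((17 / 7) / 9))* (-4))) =1883511 / 3740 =503.61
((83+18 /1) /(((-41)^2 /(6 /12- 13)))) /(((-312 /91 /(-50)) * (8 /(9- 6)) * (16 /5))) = -2209375 /1721344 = -1.28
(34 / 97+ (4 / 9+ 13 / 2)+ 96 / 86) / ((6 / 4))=631499 / 112617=5.61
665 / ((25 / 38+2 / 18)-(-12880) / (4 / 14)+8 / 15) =1137150 / 77089027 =0.01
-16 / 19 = -0.84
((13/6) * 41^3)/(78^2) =68921/2808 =24.54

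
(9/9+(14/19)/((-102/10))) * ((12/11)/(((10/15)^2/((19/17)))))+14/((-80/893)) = -19548289/127160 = -153.73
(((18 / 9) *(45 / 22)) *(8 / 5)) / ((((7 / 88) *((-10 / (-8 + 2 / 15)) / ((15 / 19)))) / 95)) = 33984 / 7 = 4854.86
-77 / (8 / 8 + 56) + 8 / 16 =-97 / 114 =-0.85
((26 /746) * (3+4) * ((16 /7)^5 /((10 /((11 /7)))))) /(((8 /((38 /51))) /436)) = 97.13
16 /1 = 16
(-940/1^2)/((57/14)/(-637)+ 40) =-8382920/356663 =-23.50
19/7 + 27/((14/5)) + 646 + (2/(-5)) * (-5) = 9245/14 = 660.36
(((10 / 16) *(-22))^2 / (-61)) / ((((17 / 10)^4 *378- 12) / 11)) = -20796875 / 1918507218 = -0.01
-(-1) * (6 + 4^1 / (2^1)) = 8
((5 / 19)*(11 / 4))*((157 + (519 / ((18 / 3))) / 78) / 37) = 1356575 / 438672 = 3.09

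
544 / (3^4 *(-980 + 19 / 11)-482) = -5984 / 876943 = -0.01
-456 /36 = -38 /3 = -12.67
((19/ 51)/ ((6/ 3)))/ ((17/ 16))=152/ 867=0.18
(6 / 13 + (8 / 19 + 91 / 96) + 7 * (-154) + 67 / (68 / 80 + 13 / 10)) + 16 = -1049191697 / 1019616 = -1029.01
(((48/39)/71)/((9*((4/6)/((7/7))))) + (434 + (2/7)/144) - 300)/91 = 62337995/42332472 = 1.47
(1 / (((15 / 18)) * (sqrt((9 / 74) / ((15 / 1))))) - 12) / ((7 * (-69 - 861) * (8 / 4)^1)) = 1 / 1085 - sqrt(1110) / 32550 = -0.00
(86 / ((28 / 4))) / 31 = 86 / 217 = 0.40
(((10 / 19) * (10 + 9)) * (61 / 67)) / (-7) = -610 / 469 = -1.30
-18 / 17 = -1.06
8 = 8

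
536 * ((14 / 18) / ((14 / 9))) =268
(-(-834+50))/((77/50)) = 5600/11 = 509.09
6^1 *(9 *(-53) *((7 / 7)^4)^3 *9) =-25758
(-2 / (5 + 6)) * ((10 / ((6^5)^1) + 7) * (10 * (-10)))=680525 / 5346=127.30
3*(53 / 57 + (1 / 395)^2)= 8269382 / 2964475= 2.79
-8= -8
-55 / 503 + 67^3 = 151283734 / 503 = 300762.89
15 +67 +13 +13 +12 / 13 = 1416 / 13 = 108.92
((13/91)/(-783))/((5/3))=-1/9135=-0.00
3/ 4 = 0.75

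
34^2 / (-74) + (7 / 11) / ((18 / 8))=-56186 / 3663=-15.34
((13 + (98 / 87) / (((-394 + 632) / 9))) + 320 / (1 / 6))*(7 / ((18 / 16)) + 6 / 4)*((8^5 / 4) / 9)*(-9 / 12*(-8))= 1085158277120 / 13311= 81523422.52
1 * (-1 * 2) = -2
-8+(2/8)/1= -31/4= -7.75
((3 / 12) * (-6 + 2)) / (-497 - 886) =1 / 1383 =0.00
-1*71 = -71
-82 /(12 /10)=-205 /3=-68.33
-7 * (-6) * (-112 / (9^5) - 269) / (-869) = 2814938 / 216513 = 13.00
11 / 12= 0.92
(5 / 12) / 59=5 / 708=0.01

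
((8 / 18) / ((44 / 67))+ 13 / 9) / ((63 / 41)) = 410 / 297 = 1.38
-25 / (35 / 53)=-265 / 7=-37.86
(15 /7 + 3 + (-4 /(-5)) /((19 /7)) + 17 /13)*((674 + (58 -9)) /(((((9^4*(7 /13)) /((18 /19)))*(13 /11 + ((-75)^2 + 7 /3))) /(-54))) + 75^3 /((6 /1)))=474277.93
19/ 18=1.06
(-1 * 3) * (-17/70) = 0.73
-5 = -5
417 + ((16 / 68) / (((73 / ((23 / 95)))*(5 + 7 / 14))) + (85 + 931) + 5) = 1864863294 / 1296845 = 1438.00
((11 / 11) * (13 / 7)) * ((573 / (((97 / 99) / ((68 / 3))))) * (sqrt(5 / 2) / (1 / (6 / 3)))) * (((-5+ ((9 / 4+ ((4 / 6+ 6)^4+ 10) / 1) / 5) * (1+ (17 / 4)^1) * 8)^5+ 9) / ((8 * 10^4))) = 1260395480976343094270.14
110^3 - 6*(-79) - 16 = 1331458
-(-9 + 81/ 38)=261/ 38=6.87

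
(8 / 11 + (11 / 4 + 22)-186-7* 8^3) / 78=-48.01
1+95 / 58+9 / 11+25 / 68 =82945 / 21692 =3.82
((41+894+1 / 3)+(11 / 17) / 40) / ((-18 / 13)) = -675.53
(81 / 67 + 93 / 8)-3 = 5271 / 536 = 9.83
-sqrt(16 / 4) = -2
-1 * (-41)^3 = 68921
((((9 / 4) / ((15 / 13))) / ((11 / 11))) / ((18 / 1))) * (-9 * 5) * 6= -117 / 4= -29.25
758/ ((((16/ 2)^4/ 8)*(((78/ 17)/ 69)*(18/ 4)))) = 148189/ 29952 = 4.95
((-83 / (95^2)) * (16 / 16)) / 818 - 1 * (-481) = 3550958367 / 7382450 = 481.00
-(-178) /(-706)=-89 /353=-0.25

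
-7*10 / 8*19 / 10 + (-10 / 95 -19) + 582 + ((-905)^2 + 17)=124577417 / 152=819588.27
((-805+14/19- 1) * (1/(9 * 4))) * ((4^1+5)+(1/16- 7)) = -14025/304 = -46.13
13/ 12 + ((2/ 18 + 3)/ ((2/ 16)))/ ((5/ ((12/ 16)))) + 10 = 889/ 60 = 14.82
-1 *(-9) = 9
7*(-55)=-385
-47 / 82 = -0.57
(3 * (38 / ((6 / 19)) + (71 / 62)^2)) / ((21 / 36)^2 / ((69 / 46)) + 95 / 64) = 606012624 / 2841677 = 213.26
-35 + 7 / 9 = -308 / 9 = -34.22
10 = 10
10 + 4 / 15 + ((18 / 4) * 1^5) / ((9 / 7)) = 413 / 30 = 13.77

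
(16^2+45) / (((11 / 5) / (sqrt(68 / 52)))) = 1505 * sqrt(221) / 143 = 156.46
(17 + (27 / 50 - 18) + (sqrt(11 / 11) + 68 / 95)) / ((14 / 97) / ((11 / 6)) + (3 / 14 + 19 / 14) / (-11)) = -8910517 / 455050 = -19.58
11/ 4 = 2.75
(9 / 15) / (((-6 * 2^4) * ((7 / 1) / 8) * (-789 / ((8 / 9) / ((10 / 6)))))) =2 / 414225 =0.00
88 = 88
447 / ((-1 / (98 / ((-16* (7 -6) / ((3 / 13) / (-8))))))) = -65709 / 832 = -78.98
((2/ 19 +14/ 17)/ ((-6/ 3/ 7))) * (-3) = 3150/ 323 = 9.75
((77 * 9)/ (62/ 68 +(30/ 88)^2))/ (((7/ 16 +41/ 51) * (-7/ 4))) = -310.31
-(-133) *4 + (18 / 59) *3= 31442 / 59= 532.92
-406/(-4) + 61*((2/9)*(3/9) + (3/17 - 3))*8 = -1138535/918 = -1240.23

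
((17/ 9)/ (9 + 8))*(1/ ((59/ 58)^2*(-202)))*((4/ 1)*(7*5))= -235480/ 3164229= -0.07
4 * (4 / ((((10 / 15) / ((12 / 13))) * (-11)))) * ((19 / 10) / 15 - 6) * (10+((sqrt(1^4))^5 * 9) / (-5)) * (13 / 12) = 144484 / 1375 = 105.08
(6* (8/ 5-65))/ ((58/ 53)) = -50403/ 145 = -347.61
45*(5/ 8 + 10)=3825/ 8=478.12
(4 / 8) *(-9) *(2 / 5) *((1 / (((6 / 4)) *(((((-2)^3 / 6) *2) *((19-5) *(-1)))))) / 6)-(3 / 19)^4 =-436323 / 72979760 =-0.01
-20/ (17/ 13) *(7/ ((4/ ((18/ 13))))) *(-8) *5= 25200/ 17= 1482.35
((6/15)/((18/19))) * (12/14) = 38/105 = 0.36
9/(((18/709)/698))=247441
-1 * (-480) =480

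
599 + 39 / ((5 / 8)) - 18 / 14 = 660.11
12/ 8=3/ 2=1.50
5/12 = 0.42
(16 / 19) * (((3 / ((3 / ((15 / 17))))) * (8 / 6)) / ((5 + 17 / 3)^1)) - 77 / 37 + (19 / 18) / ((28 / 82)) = 3322057 / 3011652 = 1.10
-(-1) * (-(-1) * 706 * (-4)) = -2824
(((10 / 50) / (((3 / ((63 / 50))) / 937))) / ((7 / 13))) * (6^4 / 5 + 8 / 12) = 23740769 / 625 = 37985.23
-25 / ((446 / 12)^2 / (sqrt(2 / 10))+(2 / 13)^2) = 21902400 / 353152972221269 - 1278278972100 * sqrt(5) / 353152972221269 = -0.01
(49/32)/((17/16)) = 49/34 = 1.44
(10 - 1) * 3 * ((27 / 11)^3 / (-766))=-0.52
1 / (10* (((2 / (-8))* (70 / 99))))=-99 / 175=-0.57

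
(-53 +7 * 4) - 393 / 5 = -103.60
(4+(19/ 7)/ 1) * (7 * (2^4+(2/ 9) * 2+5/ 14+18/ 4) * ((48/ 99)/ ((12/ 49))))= 160552/ 81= 1982.12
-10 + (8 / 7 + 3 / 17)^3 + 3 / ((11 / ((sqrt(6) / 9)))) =-12981697 / 1685159 + sqrt(6) / 33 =-7.63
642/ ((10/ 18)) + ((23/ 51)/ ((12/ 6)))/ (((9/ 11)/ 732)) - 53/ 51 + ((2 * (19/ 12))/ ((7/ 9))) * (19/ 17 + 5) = 7396363/ 5355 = 1381.21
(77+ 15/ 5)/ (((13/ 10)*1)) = 800/ 13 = 61.54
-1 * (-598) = 598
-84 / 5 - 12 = -28.80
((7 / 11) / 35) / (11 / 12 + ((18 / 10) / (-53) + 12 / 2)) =636 / 240757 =0.00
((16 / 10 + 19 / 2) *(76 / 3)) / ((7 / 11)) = 15466 / 35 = 441.89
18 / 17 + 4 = 86 / 17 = 5.06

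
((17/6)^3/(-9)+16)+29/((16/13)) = 37.04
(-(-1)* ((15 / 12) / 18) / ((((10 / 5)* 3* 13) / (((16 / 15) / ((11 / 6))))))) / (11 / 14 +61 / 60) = 280 / 974259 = 0.00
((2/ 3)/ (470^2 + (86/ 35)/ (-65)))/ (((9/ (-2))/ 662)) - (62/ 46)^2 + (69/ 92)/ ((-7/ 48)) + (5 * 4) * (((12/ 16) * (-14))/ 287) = -193234058472529/ 25122596499567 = -7.69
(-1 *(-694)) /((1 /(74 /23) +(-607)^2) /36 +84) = 1848816 /27489025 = 0.07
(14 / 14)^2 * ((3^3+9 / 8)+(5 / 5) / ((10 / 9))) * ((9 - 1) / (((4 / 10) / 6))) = 3483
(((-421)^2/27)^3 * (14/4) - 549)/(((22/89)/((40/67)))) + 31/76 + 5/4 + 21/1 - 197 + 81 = 2391232700275.24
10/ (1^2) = 10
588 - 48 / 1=540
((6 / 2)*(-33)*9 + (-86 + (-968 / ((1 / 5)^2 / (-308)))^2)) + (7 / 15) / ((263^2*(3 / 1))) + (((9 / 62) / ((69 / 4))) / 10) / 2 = 49318027323986843033267 / 887714946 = 55556152959023.00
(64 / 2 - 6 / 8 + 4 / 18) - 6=917 / 36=25.47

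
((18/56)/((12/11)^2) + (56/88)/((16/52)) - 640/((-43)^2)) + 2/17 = 326809563/154901824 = 2.11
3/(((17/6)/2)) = 36/17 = 2.12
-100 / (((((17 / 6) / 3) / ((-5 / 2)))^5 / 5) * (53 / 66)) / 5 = 1217885625000 / 75252421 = 16184.01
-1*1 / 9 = -1 / 9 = -0.11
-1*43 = -43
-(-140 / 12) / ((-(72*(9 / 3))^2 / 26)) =-455 / 69984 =-0.01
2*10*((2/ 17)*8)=320/ 17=18.82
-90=-90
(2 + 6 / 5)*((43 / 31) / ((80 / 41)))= 1763 / 775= 2.27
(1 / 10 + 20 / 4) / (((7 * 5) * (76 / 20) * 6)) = 17 / 2660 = 0.01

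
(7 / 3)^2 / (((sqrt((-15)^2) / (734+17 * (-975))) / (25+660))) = -106340633 / 27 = -3938541.96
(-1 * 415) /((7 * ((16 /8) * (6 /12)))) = -415 /7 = -59.29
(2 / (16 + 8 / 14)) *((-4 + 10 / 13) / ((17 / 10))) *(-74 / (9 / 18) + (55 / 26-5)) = 2883405 / 83317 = 34.61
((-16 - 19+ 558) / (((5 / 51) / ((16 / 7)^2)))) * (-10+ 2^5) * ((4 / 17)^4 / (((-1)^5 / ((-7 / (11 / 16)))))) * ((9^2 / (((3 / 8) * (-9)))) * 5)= -78970355712 / 34391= -2296250.64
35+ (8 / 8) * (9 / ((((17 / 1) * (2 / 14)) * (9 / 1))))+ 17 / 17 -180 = -2441 / 17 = -143.59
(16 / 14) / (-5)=-8 / 35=-0.23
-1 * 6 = -6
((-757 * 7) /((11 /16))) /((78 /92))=-3900064 /429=-9091.06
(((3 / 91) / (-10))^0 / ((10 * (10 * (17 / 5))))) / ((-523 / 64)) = -0.00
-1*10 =-10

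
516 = 516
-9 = -9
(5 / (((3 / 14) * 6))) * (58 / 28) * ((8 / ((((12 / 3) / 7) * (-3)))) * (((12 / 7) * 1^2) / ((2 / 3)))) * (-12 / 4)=290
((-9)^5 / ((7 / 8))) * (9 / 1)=-607361.14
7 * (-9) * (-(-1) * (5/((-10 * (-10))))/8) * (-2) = 63/80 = 0.79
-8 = -8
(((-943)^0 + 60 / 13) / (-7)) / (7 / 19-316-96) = 1387 / 711711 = 0.00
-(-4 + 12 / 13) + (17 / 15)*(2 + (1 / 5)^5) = 5.34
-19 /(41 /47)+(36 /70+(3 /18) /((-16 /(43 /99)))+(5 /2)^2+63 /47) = -8769035711 /640997280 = -13.68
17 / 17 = 1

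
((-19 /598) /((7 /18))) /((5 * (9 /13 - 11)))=171 /107870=0.00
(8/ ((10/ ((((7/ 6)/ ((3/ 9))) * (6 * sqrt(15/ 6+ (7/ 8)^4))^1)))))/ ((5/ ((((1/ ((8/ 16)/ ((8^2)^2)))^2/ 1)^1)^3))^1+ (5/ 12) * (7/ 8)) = 1190036353683150593851392 * sqrt(12641)/ 1652828269004375824793675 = 80.95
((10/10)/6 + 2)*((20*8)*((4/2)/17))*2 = 4160/51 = 81.57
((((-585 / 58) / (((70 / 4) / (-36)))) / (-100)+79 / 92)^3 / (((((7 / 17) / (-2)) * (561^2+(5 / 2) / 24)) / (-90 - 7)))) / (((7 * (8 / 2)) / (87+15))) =0.00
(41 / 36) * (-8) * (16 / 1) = -1312 / 9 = -145.78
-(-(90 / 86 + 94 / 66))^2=-12292036 / 2013561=-6.10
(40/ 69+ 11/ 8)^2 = 1164241/ 304704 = 3.82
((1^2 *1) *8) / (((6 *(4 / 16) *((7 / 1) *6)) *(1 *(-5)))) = -8 / 315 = -0.03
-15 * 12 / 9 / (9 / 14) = -280 / 9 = -31.11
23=23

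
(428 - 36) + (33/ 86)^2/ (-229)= 663923039/ 1693684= 392.00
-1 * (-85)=85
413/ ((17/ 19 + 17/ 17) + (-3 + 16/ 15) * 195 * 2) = -7847/ 14290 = -0.55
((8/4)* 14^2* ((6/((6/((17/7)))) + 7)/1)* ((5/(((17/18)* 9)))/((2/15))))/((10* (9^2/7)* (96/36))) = 2695/51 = 52.84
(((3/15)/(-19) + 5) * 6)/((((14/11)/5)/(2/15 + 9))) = 714318/665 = 1074.16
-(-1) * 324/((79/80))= 328.10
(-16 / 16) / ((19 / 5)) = -5 / 19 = -0.26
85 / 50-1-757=-7563 / 10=-756.30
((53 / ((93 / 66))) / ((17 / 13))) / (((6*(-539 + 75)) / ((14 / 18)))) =-53053 / 6602256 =-0.01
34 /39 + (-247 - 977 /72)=-243077 /936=-259.70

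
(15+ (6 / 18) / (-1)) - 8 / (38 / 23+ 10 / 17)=11.10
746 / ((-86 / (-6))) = 2238 / 43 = 52.05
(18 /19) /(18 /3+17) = 18 /437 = 0.04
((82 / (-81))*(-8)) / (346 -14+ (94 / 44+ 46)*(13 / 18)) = 28864 / 1307151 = 0.02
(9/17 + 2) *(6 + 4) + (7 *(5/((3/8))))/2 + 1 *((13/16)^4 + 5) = 258685411/3342336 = 77.40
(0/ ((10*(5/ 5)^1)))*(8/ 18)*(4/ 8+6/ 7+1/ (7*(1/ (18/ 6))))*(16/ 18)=0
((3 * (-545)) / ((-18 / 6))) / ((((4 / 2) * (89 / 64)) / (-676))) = -11789440 / 89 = -132465.62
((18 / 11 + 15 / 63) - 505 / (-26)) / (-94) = -127913 / 564564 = -0.23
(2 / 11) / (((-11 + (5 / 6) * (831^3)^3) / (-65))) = -260 / 3464580437404256981381557393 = -0.00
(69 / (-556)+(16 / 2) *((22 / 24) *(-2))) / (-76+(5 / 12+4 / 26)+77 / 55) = 1603615 / 8026277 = 0.20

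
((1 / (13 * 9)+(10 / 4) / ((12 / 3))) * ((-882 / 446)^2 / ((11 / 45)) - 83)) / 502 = -5433500669 / 64257227892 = -0.08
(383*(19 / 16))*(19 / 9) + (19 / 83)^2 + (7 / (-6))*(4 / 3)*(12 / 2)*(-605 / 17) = 21794862127 / 16864272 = 1292.37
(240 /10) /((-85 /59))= -1416 /85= -16.66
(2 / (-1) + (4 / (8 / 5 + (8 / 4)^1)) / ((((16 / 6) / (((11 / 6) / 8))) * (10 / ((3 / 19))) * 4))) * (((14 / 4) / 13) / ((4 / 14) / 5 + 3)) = -1099805 / 6245376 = -0.18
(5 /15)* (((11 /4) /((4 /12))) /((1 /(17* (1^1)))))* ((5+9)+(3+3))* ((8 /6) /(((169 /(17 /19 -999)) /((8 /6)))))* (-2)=567402880 /28899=19634.00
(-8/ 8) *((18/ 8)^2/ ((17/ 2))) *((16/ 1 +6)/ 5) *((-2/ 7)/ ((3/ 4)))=594/ 595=1.00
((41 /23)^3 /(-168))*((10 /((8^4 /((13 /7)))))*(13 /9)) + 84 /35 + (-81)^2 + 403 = 9186322532582983 /1318661406720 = 6966.40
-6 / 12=-1 / 2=-0.50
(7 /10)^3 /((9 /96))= 1372 /375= 3.66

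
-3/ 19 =-0.16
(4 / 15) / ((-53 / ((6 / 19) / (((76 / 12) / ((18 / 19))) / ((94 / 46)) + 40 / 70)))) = -142128 / 343754555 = -0.00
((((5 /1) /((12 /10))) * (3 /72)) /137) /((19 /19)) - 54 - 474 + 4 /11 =-114501037 /217008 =-527.64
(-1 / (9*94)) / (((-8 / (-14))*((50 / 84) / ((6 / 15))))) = -49 / 35250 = -0.00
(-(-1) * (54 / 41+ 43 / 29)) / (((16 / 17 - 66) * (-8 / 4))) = 56593 / 2630068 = 0.02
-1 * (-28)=28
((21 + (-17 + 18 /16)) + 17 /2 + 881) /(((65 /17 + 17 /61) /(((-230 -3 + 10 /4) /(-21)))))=3421453949 /1429344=2393.72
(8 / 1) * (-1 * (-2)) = 16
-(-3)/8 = 3/8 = 0.38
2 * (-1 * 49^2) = -4802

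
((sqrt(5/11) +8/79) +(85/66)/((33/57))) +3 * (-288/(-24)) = sqrt(55)/11 +2198137/57354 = 39.00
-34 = -34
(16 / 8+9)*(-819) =-9009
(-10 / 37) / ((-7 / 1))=10 / 259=0.04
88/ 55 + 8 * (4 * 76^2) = 924168/ 5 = 184833.60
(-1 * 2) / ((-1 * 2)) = 1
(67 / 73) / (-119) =-67 / 8687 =-0.01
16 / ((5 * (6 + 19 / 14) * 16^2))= 7 / 4120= 0.00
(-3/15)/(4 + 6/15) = -1/22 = -0.05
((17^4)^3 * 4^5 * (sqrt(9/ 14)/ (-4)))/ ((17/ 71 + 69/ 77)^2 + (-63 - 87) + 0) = 477626476243260623087424 * sqrt(14)/ 2222337043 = 804160034403208.45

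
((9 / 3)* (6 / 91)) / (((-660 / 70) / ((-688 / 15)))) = 688 / 715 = 0.96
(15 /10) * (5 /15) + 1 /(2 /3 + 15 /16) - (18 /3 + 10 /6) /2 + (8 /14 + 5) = 661 /231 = 2.86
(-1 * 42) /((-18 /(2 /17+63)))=7511 /51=147.27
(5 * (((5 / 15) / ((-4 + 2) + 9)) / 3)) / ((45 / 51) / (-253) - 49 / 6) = -43010 / 4427619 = -0.01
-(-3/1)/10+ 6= 63/10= 6.30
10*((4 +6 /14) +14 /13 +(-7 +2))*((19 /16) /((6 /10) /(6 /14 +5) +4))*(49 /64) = 1453025 /1299584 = 1.12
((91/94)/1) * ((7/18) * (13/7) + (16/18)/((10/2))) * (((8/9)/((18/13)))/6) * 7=8281/12690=0.65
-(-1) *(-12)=-12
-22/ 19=-1.16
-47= -47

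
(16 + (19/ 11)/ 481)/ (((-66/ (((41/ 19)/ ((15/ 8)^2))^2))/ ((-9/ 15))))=3886794752/ 70910643375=0.05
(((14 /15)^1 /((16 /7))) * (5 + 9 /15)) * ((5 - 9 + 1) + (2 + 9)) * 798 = 364952 /25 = 14598.08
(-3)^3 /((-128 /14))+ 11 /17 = 3917 /1088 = 3.60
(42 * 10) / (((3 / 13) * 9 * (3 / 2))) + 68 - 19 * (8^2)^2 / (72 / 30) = -870044 / 27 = -32223.85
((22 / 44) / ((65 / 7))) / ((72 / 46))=161 / 4680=0.03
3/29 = 0.10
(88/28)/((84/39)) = 143/98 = 1.46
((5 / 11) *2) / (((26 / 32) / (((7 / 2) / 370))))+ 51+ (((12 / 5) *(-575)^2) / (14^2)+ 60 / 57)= 4100.53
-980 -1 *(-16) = -964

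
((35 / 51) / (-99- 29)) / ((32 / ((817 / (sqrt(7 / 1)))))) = -4085* sqrt(7) / 208896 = -0.05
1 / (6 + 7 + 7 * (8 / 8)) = 1 / 20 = 0.05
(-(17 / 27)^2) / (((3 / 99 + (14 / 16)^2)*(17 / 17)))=-203456 / 408483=-0.50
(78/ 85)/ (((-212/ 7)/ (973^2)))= -258457017/ 9010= -28685.57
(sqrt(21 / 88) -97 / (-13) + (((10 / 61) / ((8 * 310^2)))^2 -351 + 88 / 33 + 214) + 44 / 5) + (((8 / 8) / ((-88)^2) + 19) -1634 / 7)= -241560764893082630707 / 726498022829779200 + sqrt(462) / 44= -332.01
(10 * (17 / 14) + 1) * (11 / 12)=253 / 21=12.05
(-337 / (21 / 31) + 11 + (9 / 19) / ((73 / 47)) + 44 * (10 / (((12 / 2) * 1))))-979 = -1391.84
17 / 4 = 4.25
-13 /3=-4.33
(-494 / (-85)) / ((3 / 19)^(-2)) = 234 / 1615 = 0.14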